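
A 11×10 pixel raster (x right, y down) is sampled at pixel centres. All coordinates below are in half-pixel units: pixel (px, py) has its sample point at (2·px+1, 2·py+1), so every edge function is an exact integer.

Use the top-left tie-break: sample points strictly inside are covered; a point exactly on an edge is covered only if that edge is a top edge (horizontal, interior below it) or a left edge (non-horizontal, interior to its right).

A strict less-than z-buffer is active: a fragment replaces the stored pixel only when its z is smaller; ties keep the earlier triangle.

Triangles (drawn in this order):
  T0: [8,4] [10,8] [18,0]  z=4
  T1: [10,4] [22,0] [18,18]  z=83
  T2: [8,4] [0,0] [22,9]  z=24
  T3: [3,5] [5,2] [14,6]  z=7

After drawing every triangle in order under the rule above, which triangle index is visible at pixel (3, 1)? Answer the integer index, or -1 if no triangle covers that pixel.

T0:
  2·area = 48  (B↔C swapped to make it positive)
  edge (8, 4)→(18, 0): d=(10,-4) top-left  bias=+0
  edge (18, 0)→(10, 8): d=(-8,8) right/bottom  bias=-1
  edge (10, 8)→(8, 4): d=(-2,-4) top-left  bias=+0
    (8,0)@(17, 1): e=[6,0,42] → .  [on edge]
    (5,1)@(11, 3): e=[2,32,14] → X
    (6,1)@(13, 3): e=[10,16,22] → X
    (7,1)@(15, 3): e=[18,0,30] → .  [on edge]
    (4,2)@(9, 5): e=[14,32,2] → X
    (6,2)@(13, 5): e=[30,0,18] → .  [on edge]
    (4,3)@(9, 7): e=[34,16,-2] → .
    (5,3)@(11, 7): e=[42,0,6] → .  [on edge]
    (4,4)@(9, 9): e=[54,0,-6] → .  [on edge]
    (3,5)@(7, 11): e=[66,0,-18] → .  [on edge]
    (2,6)@(5, 13): e=[78,0,-30] → .  [on edge]
    (1,7)@(3, 15): e=[90,0,-42] → .  [on edge]
    (0,8)@(1, 17): e=[102,0,-54] → .  [on edge]
  covered (4 px):
    . . . . . . . . . . .
    . . . . . X X . . . .
    . . . . X X . . . . .
    . . . . . . . . . . .
    . . . . . . . . . . .
    . . . . . . . . . . .
    . . . . . . . . . . .
    . . . . . . . . . . .
    . . . . . . . . . . .
    . . . . . . . . . . .
T1:
  2·area = 200
  edge (10, 4)→(22, 0): d=(12,-4) top-left  bias=+0
  edge (22, 0)→(18, 18): d=(-4,18) right/bottom  bias=-1
  edge (18, 18)→(10, 4): d=(-8,-14) top-left  bias=+0
    (9,0)@(19, 1): e=[0,50,150] → X  [on edge]
    (10,0)@(21, 1): e=[8,14,178] → X
    (6,1)@(13, 3): e=[0,150,50] → X  [on edge]
    (7,1)@(15, 3): e=[8,114,78] → X
    (8,1)@(17, 3): e=[16,78,106] → X
    (3,2)@(7, 5): e=[0,250,-50] → .  [on edge]
    (5,2)@(11, 5): e=[16,178,6] → X
    (10,2)@(21, 5): e=[56,-2,146] → .
    (0,3)@(1, 7): e=[0,350,-150] → .  [on edge]
    (5,3)@(11, 7): e=[40,170,-10] → .
    (6,3)@(13, 7): e=[48,134,18] → X
    (10,3)@(21, 7): e=[80,-10,130] → .
  covered (26 px):
    . . . . . . . . . X X
    . . . . . . X X X X X
    . . . . . X X X X X .
    . . . . . . X X X X .
    . . . . . . X X X X .
    . . . . . . . X X X .
    . . . . . . . . X X .
    . . . . . . . . X . .
    . . . . . . . . . . .
    . . . . . . . . . . .
T2:
  2·area = 16
  edge (8, 4)→(0, 0): d=(-8,-4) top-left  bias=+0
  edge (0, 0)→(22, 9): d=(22,9) right/bottom  bias=-1
  edge (22, 9)→(8, 4): d=(-14,-5) top-left  bias=+0
    (3,1)@(7, 3): e=[4,3,9] → X
    (4,1)@(9, 3): e=[12,-15,19] → .
    (3,2)@(7, 5): e=[-12,47,-19] → .
    (5,2)@(11, 5): e=[4,11,1] → X
    (6,2)@(13, 5): e=[12,-7,11] → .
    (5,3)@(11, 7): e=[-12,55,-27] → .
    (8,3)@(17, 7): e=[12,1,3] → X
    (9,3)@(19, 7): e=[20,-17,13] → .
    (8,4)@(17, 9): e=[-4,45,-25] → .
  covered (3 px):
    . . . . . . . . . . .
    . . . X . . . . . . .
    . . . . . X . . . . .
    . . . . . . . . X . .
    . . . . . . . . . . .
    . . . . . . . . . . .
    . . . . . . . . . . .
    . . . . . . . . . . .
    . . . . . . . . . . .
    . . . . . . . . . . .
T3:
  2·area = 35
  edge (3, 5)→(5, 2): d=(2,-3) top-left  bias=+0
  edge (5, 2)→(14, 6): d=(9,4) right/bottom  bias=-1
  edge (14, 6)→(3, 5): d=(-11,-1) top-left  bias=+0
    (2,1)@(5, 3): e=[2,9,24] → X
    (3,1)@(7, 3): e=[8,1,26] → X
    (4,1)@(9, 3): e=[14,-7,28] → .
    (1,2)@(3, 5): e=[0,35,0] → X  [on edge]
    (4,2)@(9, 5): e=[18,11,6] → X
    (5,2)@(11, 5): e=[24,3,8] → X
    (6,2)@(13, 5): e=[30,-5,10] → .
    (1,3)@(3, 7): e=[4,53,-22] → .
    (2,3)@(5, 7): e=[10,45,-20] → .
    (3,3)@(7, 7): e=[16,37,-18] → .
    (4,3)@(9, 7): e=[22,29,-16] → .
    (5,3)@(11, 7): e=[28,21,-14] → .
  covered (7 px):
    . . . . . . . . . . .
    . . X X . . . . . . .
    . X X X X X . . . . .
    . . . . . . . . . . .
    . . . . . . . . . . .
    . . . . . . . . . . .
    . . . . . . . . . . .
    . . . . . . . . . . .
    . . . . . . . . . . .
    . . . . . . . . . . .

Z-buffer (winner per pixel, '.' = empty):
  . . . . . . . . . 1 1
  . . 3 3 . 0 0 1 1 1 1
  . 3 3 3 0 0 1 1 1 1 .
  . . . . . . 1 1 2 1 .
  . . . . . . 1 1 1 1 .
  . . . . . . . 1 1 1 .
  . . . . . . . . 1 1 .
  . . . . . . . . 1 . .
  . . . . . . . . . . .
  . . . . . . . . . . .

Final: 3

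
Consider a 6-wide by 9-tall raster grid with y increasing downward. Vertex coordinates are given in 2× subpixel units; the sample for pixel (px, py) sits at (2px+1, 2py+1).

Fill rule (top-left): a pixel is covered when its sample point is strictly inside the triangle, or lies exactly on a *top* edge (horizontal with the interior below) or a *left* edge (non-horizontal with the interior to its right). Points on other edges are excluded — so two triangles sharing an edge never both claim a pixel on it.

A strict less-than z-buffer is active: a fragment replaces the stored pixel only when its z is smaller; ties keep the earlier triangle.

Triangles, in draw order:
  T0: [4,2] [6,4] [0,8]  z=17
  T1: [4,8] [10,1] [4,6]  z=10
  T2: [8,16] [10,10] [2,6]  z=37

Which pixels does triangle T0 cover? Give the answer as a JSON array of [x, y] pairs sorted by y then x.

T0:
  2·area = 20
  edge (4, 2)→(6, 4): d=(2,2) right/bottom  bias=-1
  edge (6, 4)→(0, 8): d=(-6,4) right/bottom  bias=-1
  edge (0, 8)→(4, 2): d=(4,-6) top-left  bias=+0
    (1,0)@(3, 1): e=[0,30,-10] → .  [on edge]
    (2,1)@(5, 3): e=[0,10,10] → .  [on edge]
    (1,2)@(3, 5): e=[8,6,6] → X
    (2,2)@(5, 5): e=[4,-2,18] → .
    (3,2)@(7, 5): e=[0,-10,30] → .  [on edge]
    (0,3)@(1, 7): e=[16,2,2] → X
    (1,3)@(3, 7): e=[12,-6,14] → .
    (4,3)@(9, 7): e=[0,-30,50] → .  [on edge]
    (0,4)@(1, 9): e=[20,-10,10] → .
    (5,4)@(11, 9): e=[0,-50,70] → .  [on edge]
  covered (2 px):
    . . . . . .
    . . . . . .
    . X . . . .
    X . . . . .
    . . . . . .
    . . . . . .
    . . . . . .
    . . . . . .
    . . . . . .
T1:
  2·area = 12  (B↔C swapped to make it positive)
  edge (4, 8)→(4, 6): d=(0,-2) top-left  bias=+0
  edge (4, 6)→(10, 1): d=(6,-5) top-left  bias=+0
  edge (10, 1)→(4, 8): d=(-6,7) right/bottom  bias=-1
  covered (0 px):
    . . . . . .
    . . . . . .
    . . . . . .
    . . . . . .
    . . . . . .
    . . . . . .
    . . . . . .
    . . . . . .
    . . . . . .
T2:
  2·area = 56  (B↔C swapped to make it positive)
  edge (8, 16)→(2, 6): d=(-6,-10) top-left  bias=+0
  edge (2, 6)→(10, 10): d=(8,4) right/bottom  bias=-1
  edge (10, 10)→(8, 16): d=(-2,6) right/bottom  bias=-1
    (1,3)@(3, 7): e=[4,4,48] → X
    (2,3)@(5, 7): e=[24,-4,36] → .
    (5,3)@(11, 7): e=[84,-28,0] → .  [on edge]
    (1,4)@(3, 9): e=[-8,20,44] → .
    (2,4)@(5, 9): e=[12,12,32] → X
    (3,4)@(7, 9): e=[32,4,20] → X
    (4,4)@(9, 9): e=[52,-4,8] → .
    (2,5)@(5, 11): e=[0,28,28] → X  [on edge]
    (4,5)@(9, 11): e=[40,12,4] → X
    (5,5)@(11, 11): e=[60,4,-8] → .
    (2,6)@(5, 13): e=[-12,44,24] → .
    (3,6)@(7, 13): e=[8,36,12] → X
    (4,6)@(9, 13): e=[28,28,0] → .  [on edge]
  covered (7 px):
    . . . . . .
    . . . . . .
    . . . . . .
    . X . . . .
    . . X X . .
    . . X X X .
    . . . X . .
    . . . . . .
    . . . . . .

Answer: [[1,2],[0,3]]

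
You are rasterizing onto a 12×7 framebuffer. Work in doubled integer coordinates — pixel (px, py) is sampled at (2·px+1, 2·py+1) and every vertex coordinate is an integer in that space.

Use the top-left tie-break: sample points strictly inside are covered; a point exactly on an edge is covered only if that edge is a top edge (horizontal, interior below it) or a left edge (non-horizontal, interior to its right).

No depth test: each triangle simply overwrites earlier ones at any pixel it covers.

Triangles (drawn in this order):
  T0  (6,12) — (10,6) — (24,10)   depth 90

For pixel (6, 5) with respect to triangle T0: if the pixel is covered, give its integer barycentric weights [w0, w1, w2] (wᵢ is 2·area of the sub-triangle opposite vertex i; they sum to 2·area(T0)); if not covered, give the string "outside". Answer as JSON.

T0:
  2·area = 100
  edge (6, 12)→(10, 6): d=(4,-6) top-left  bias=+0
  edge (10, 6)→(24, 10): d=(14,4) right/bottom  bias=-1
  edge (24, 10)→(6, 12): d=(-18,2) right/bottom  bias=-1
    (5,3)@(11, 7): e=[10,10,80] → █
    (6,3)@(13, 7): e=[22,2,76] → █
    (7,3)@(15, 7): e=[34,-6,72] → ·
    (4,4)@(9, 9): e=[6,46,48] → █
    (7,4)@(15, 9): e=[42,22,36] → █
    (8,4)@(17, 9): e=[54,14,32] → █
    (9,4)@(19, 9): e=[66,6,28] → █
    (10,4)@(21, 9): e=[78,-2,24] → ·
    (3,5)@(7, 11): e=[2,82,16] → █
    (7,5)@(15, 11): e=[50,50,0] → ·  [on edge]
    (8,5)@(17, 11): e=[62,42,-4] → ·
    (9,5)@(19, 11): e=[74,34,-8] → ·
  covered (12 px):
    · · · · · · · · · · · ·
    · · · · · · · · · · · ·
    · · · · · · · · · · · ·
    · · · · · █ █ · · · · ·
    · · · · █ █ █ █ █ █ · ·
    · · · █ █ █ █ · · · · ·
    · · · · · · · · · · · ·

Final: [58,4,38]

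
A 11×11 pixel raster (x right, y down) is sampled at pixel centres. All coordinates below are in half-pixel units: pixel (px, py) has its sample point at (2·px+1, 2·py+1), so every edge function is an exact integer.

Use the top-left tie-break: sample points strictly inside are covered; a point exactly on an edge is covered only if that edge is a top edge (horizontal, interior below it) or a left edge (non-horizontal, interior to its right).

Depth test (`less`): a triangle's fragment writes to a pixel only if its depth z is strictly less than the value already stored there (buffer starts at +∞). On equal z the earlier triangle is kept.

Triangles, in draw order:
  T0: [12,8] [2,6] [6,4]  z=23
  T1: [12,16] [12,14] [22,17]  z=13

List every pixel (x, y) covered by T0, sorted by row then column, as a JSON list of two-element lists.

T0:
  2·area = 28
  edge (12, 8)→(2, 6): d=(-10,-2) top-left  bias=+0
  edge (2, 6)→(6, 4): d=(4,-2) top-left  bias=+0
  edge (6, 4)→(12, 8): d=(6,4) right/bottom  bias=-1
    (2,2)@(5, 5): e=[16,2,10] → #
    (3,2)@(7, 5): e=[20,6,2] → #
    (4,2)@(9, 5): e=[24,10,-6] → ·
    (2,3)@(5, 7): e=[-4,10,22] → ·
    (3,3)@(7, 7): e=[0,14,14] → #  [on edge]
    (4,3)@(9, 7): e=[4,18,6] → #
    (5,3)@(11, 7): e=[8,22,-2] → ·
    (3,4)@(7, 9): e=[-20,22,26] → ·
    (4,4)@(9, 9): e=[-16,26,18] → ·
    (8,4)@(17, 9): e=[0,42,-14] → ·  [on edge]
  covered (4 px):
    · · · · · · · · · · ·
    · · · · · · · · · · ·
    · · # # · · · · · · ·
    · · · # # · · · · · ·
    · · · · · · · · · · ·
    · · · · · · · · · · ·
    · · · · · · · · · · ·
    · · · · · · · · · · ·
    · · · · · · · · · · ·
    · · · · · · · · · · ·
    · · · · · · · · · · ·
T1:
  2·area = 20
  edge (12, 16)→(12, 14): d=(0,-2) top-left  bias=+0
  edge (12, 14)→(22, 17): d=(10,3) right/bottom  bias=-1
  edge (22, 17)→(12, 16): d=(-10,-1) top-left  bias=+0
    (6,7)@(13, 15): e=[2,7,11] → #
    (7,7)@(15, 15): e=[6,1,13] → #
    (8,7)@(17, 15): e=[10,-5,15] → ·
    (6,8)@(13, 17): e=[2,27,-9] → ·
    (7,8)@(15, 17): e=[6,21,-7] → ·
  covered (2 px):
    · · · · · · · · · · ·
    · · · · · · · · · · ·
    · · · · · · · · · · ·
    · · · · · · · · · · ·
    · · · · · · · · · · ·
    · · · · · · · · · · ·
    · · · · · · · · · · ·
    · · · · · · # # · · ·
    · · · · · · · · · · ·
    · · · · · · · · · · ·
    · · · · · · · · · · ·

Final: [[2,2],[3,2],[3,3],[4,3]]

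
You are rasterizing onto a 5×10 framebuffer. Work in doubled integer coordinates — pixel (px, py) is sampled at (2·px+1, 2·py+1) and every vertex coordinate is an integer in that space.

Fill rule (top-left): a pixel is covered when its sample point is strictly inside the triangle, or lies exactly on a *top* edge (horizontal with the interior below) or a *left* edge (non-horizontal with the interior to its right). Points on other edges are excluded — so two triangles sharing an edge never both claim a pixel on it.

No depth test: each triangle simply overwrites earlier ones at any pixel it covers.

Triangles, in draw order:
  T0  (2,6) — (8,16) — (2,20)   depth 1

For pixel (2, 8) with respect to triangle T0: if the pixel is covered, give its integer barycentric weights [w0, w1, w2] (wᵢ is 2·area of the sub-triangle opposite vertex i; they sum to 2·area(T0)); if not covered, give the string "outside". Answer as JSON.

T0:
  2·area = 84
  edge (2, 6)→(8, 16): d=(6,10) right/bottom  bias=-1
  edge (8, 16)→(2, 20): d=(-6,4) right/bottom  bias=-1
  edge (2, 20)→(2, 6): d=(0,-14) top-left  bias=+0
    (1,4)@(3, 9): e=[8,62,14] → #
    (2,4)@(5, 9): e=[-12,54,42] → ·
    (1,5)@(3, 11): e=[20,50,14] → #
    (2,5)@(5, 11): e=[0,42,42] → ·  [on edge]
    (1,6)@(3, 13): e=[32,38,14] → #
    (2,6)@(5, 13): e=[12,30,42] → #
    (3,6)@(7, 13): e=[-8,22,70] → ·
    (1,7)@(3, 15): e=[44,26,14] → #
    (3,7)@(7, 15): e=[4,10,70] → #
    (4,7)@(9, 15): e=[-16,2,98] → ·
    (1,8)@(3, 17): e=[56,14,14] → #
    (3,8)@(7, 17): e=[16,-2,70] → ·
  covered (10 px):
    · · · · ·
    · · · · ·
    · · · · ·
    · · · · ·
    · # · · ·
    · # · · ·
    · # # · ·
    · # # # ·
    · # # · ·
    · # · · ·

Answer: [6,42,36]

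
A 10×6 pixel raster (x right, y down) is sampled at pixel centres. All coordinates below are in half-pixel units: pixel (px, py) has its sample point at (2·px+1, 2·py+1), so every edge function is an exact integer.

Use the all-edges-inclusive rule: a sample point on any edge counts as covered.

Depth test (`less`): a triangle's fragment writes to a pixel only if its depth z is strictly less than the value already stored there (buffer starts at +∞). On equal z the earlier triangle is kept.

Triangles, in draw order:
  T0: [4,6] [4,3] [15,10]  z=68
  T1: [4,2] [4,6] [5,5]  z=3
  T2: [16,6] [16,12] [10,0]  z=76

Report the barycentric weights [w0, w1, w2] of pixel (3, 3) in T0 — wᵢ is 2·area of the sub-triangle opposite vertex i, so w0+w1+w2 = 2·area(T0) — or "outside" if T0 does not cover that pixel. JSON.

T0:
  2·area = 33
  edge (4, 6)→(4, 3): d=(0,-3) inclusive
  edge (4, 3)→(15, 10): d=(11,7) inclusive
  edge (15, 10)→(4, 6): d=(-11,-4) inclusive
    (2,2)@(5, 5): e=[3,15,15] → X
    (3,2)@(7, 5): e=[9,1,23] → X
    (4,2)@(9, 5): e=[15,-13,31] → .
    (2,3)@(5, 7): e=[3,37,-7] → .
    (3,3)@(7, 7): e=[9,23,1] → X
    (4,3)@(9, 7): e=[15,9,9] → X
    (5,3)@(11, 7): e=[21,-5,17] → .
    (3,4)@(7, 9): e=[9,45,-21] → .
    (4,4)@(9, 9): e=[15,31,-13] → .
    (6,4)@(13, 9): e=[27,3,3] → X
    (7,4)@(15, 9): e=[33,-11,11] → .
    (6,5)@(13, 11): e=[27,25,-19] → .
  covered (5 px):
    . . . . . . . . . .
    . . . . . . . . . .
    . . X X . . . . . .
    . . . X X . . . . .
    . . . . . . X . . .
    . . . . . . . . . .
T1:
  2·area = 4  (B↔C swapped to make it positive)
  edge (4, 2)→(5, 5): d=(1,3) inclusive
  edge (5, 5)→(4, 6): d=(-1,1) inclusive
  edge (4, 6)→(4, 2): d=(0,-4) inclusive
    (4,0)@(9, 1): e=[-16,0,20] → .  [on edge]
    (3,1)@(7, 3): e=[-8,0,12] → .  [on edge]
    (2,2)@(5, 5): e=[0,0,4] → X  [on edge]
    (3,2)@(7, 5): e=[-6,-2,12] → .
    (1,3)@(3, 7): e=[8,0,-4] → .  [on edge]
    (2,3)@(5, 7): e=[2,-2,4] → .
    (0,4)@(1, 9): e=[16,0,-12] → .  [on edge]
    (3,5)@(7, 11): e=[0,-8,12] → .  [on edge]
  covered (1 px):
    . . . . . . . . . .
    . . . . . . . . . .
    . . X . . . . . . .
    . . . . . . . . . .
    . . . . . . . . . .
    . . . . . . . . . .
T2:
  2·area = 36
  edge (16, 6)→(16, 12): d=(0,6) inclusive
  edge (16, 12)→(10, 0): d=(-6,-12) inclusive
  edge (10, 0)→(16, 6): d=(6,6) inclusive
    (5,0)@(11, 1): e=[30,6,0] → X  [on edge]
    (6,0)@(13, 1): e=[18,30,-12] → .
    (5,1)@(11, 3): e=[30,-6,12] → .
    (6,1)@(13, 3): e=[18,18,0] → X  [on edge]
    (7,1)@(15, 3): e=[6,42,-12] → .
    (6,2)@(13, 5): e=[18,6,12] → X
    (7,2)@(15, 5): e=[6,30,0] → X  [on edge]
    (8,2)@(17, 5): e=[-6,54,-12] → .
    (6,3)@(13, 7): e=[18,-6,24] → .
    (7,3)@(15, 7): e=[6,18,12] → X
    (8,3)@(17, 7): e=[-6,42,0] → .  [on edge]
    (7,4)@(15, 9): e=[6,6,24] → X
    (9,4)@(19, 9): e=[-18,54,0] → .  [on edge]
  covered (6 px):
    . . . . . X . . . .
    . . . . . . X . . .
    . . . . . . X X . .
    . . . . . . . X . .
    . . . . . . . X . .
    . . . . . . . . . .

Result: [23,1,9]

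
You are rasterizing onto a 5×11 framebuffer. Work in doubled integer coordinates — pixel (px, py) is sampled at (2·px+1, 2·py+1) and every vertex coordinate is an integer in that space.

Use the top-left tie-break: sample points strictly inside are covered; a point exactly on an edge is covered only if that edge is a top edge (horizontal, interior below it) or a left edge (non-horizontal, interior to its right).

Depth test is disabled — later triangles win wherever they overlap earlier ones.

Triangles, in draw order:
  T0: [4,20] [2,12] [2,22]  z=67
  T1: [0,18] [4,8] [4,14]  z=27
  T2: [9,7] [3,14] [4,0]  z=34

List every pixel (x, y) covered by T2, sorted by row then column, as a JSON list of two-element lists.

T0:
  2·area = 20  (B↔C swapped to make it positive)
  edge (4, 20)→(2, 22): d=(-2,2) right/bottom  bias=-1
  edge (2, 22)→(2, 12): d=(0,-10) top-left  bias=+0
  edge (2, 12)→(4, 20): d=(2,8) right/bottom  bias=-1
    (4,7)@(9, 15): e=[0,70,-50] → .  [on edge]
    (1,8)@(3, 17): e=[8,10,2] → X
    (2,8)@(5, 17): e=[4,30,-14] → .
    (3,8)@(7, 17): e=[0,50,-30] → .  [on edge]
    (1,9)@(3, 19): e=[4,10,6] → X
    (2,9)@(5, 19): e=[0,30,-10] → .  [on edge]
    (1,10)@(3, 21): e=[0,10,10] → .  [on edge]
  covered (2 px):
    . . . . .
    . . . . .
    . . . . .
    . . . . .
    . . . . .
    . . . . .
    . . . . .
    . . . . .
    . X . . .
    . X . . .
    . . . . .
T1:
  2·area = 24
  edge (0, 18)→(4, 8): d=(4,-10) top-left  bias=+0
  edge (4, 8)→(4, 14): d=(0,6) right/bottom  bias=-1
  edge (4, 14)→(0, 18): d=(-4,4) right/bottom  bias=-1
    (4,4)@(9, 9): e=[54,-30,0] → .  [on edge]
    (1,5)@(3, 11): e=[2,6,16] → X
    (2,5)@(5, 11): e=[22,-6,8] → .
    (3,5)@(7, 11): e=[42,-18,0] → .  [on edge]
    (1,6)@(3, 13): e=[10,6,8] → X
    (2,6)@(5, 13): e=[30,-6,0] → .  [on edge]
    (1,7)@(3, 15): e=[18,6,0] → .  [on edge]
    (0,8)@(1, 17): e=[6,18,0] → .  [on edge]
  covered (2 px):
    . . . . .
    . . . . .
    . . . . .
    . . . . .
    . . . . .
    . X . . .
    . X . . .
    . . . . .
    . . . . .
    . . . . .
    . . . . .
T2:
  2·area = 77
  edge (9, 7)→(3, 14): d=(-6,7) right/bottom  bias=-1
  edge (3, 14)→(4, 0): d=(1,-14) top-left  bias=+0
  edge (4, 0)→(9, 7): d=(5,7) right/bottom  bias=-1
    (2,1)@(5, 3): e=[52,17,8] → X
    (3,1)@(7, 3): e=[38,45,-6] → .
    (2,2)@(5, 5): e=[40,19,18] → X
    (3,2)@(7, 5): e=[26,47,4] → X
    (4,2)@(9, 5): e=[12,75,-10] → .
    (2,3)@(5, 7): e=[28,21,28] → X
    (4,3)@(9, 7): e=[0,77,0] → .  [on edge]
    (2,4)@(5, 9): e=[16,23,38] → X
    (4,4)@(9, 9): e=[-12,79,10] → .
    (2,5)@(5, 11): e=[4,25,48] → X
    (3,5)@(7, 11): e=[-10,53,34] → .
    (2,6)@(5, 13): e=[-8,27,58] → .
  covered (8 px):
    . . . . .
    . . X . .
    . . X X .
    . . X X .
    . . X X .
    . . X . .
    . . . . .
    . . . . .
    . . . . .
    . . . . .
    . . . . .

Final: [[2,1],[2,2],[3,2],[2,3],[3,3],[2,4],[3,4],[2,5]]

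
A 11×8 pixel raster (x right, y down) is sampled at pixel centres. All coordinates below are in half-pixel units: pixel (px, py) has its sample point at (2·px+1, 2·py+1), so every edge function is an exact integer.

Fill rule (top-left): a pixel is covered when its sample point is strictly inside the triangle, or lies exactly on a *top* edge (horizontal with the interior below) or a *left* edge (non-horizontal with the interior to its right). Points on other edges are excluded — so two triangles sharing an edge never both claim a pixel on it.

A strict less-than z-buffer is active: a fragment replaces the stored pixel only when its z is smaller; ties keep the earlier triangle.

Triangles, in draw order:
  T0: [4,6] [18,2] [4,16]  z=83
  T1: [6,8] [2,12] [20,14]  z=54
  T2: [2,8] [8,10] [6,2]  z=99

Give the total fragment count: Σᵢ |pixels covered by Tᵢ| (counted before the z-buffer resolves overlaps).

T0:
  2·area = 140
  edge (4, 6)→(18, 2): d=(14,-4) top-left  bias=+0
  edge (18, 2)→(4, 16): d=(-14,14) right/bottom  bias=-1
  edge (4, 16)→(4, 6): d=(0,-10) top-left  bias=+0
    (9,0)@(19, 1): e=[-10,0,150] → .  [on edge]
    (7,1)@(15, 3): e=[2,28,110] → X
    (8,1)@(17, 3): e=[10,0,130] → .  [on edge]
    (4,2)@(9, 5): e=[6,84,50] → X
    (5,2)@(11, 5): e=[14,56,70] → X
    (6,2)@(13, 5): e=[22,28,90] → X
    (7,2)@(15, 5): e=[30,0,110] → .  [on edge]
    (2,3)@(5, 7): e=[18,112,10] → X
    (3,3)@(7, 7): e=[26,84,30] → X
    (6,3)@(13, 7): e=[50,0,90] → .  [on edge]
    (2,4)@(5, 9): e=[46,84,10] → X
    (5,4)@(11, 9): e=[70,0,70] → .  [on edge]
    (4,5)@(9, 11): e=[90,0,50] → .  [on edge]
    (3,6)@(7, 13): e=[110,0,30] → .  [on edge]
    (2,7)@(5, 15): e=[130,0,10] → .  [on edge]
  covered (14 px):
    . . . . . . . . . . .
    . . . . . . . X . . .
    . . . . X X X . . . .
    . . X X X X . . . . .
    . . X X X . . . . . .
    . . X X . . . . . . .
    . . X . . . . . . . .
    . . . . . . . . . . .
T1:
  2·area = 80  (B↔C swapped to make it positive)
  edge (6, 8)→(20, 14): d=(14,6) right/bottom  bias=-1
  edge (20, 14)→(2, 12): d=(-18,-2) top-left  bias=+0
  edge (2, 12)→(6, 8): d=(4,-4) top-left  bias=+0
    (6,0)@(13, 1): e=[-140,220,0] → .  [on edge]
    (5,1)@(11, 3): e=[-100,180,0] → .  [on edge]
    (4,2)@(9, 5): e=[-60,140,0] → .  [on edge]
    (3,3)@(7, 7): e=[-20,100,0] → .  [on edge]
    (2,4)@(5, 9): e=[20,60,0] → X  [on edge]
    (3,4)@(7, 9): e=[8,64,8] → X
    (4,4)@(9, 9): e=[-4,68,16] → .
    (1,5)@(3, 11): e=[60,20,0] → X  [on edge]
    (4,5)@(9, 11): e=[24,32,24] → X
    (5,5)@(11, 11): e=[12,36,32] → X
    (6,5)@(13, 11): e=[0,40,40] → .  [on edge]
    (0,6)@(1, 13): e=[100,-20,0] → .  [on edge]
    (5,6)@(11, 13): e=[40,0,40] → X  [on edge]
  covered (11 px):
    . . . . . . . . . . .
    . . . . . . . . . . .
    . . . . . . . . . . .
    . . . . . . . . . . .
    . . X X . . . . . . .
    . X X X X X . . . . .
    . . . . . X X X X . .
    . . . . . . . . . . .
T2:
  2·area = 44  (B↔C swapped to make it positive)
  edge (2, 8)→(6, 2): d=(4,-6) top-left  bias=+0
  edge (6, 2)→(8, 10): d=(2,8) right/bottom  bias=-1
  edge (8, 10)→(2, 8): d=(-6,-2) top-left  bias=+0
    (2,2)@(5, 5): e=[6,14,24] → X
    (3,2)@(7, 5): e=[18,-2,28] → .
    (1,3)@(3, 7): e=[2,34,8] → X
    (3,3)@(7, 7): e=[26,2,16] → X
    (4,3)@(9, 7): e=[38,-14,20] → .
    (1,4)@(3, 9): e=[10,38,-4] → .
    (2,4)@(5, 9): e=[22,22,0] → X  [on edge]
    (4,4)@(9, 9): e=[46,-10,8] → .
    (2,5)@(5, 11): e=[30,26,-12] → .
    (3,5)@(7, 11): e=[42,10,-8] → .
    (5,5)@(11, 11): e=[66,-22,0] → .  [on edge]
    (8,6)@(17, 13): e=[110,-66,0] → .  [on edge]
  covered (6 px):
    . . . . . . . . . . .
    . . . . . . . . . . .
    . . X . . . . . . . .
    . X X X . . . . . . .
    . . X X . . . . . . .
    . . . . . . . . . . .
    . . . . . . . . . . .
    . . . . . . . . . . .

Result: 31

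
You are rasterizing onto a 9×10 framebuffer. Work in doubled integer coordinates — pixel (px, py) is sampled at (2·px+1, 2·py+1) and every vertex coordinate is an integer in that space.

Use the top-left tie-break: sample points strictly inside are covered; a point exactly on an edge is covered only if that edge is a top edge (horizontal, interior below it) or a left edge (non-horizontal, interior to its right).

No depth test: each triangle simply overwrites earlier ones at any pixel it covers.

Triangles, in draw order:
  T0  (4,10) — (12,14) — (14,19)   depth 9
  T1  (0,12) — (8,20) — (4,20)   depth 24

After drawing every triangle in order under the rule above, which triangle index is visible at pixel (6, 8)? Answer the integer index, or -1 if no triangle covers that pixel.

T0:
  2·area = 32
  edge (4, 10)→(12, 14): d=(8,4) right/bottom  bias=-1
  edge (12, 14)→(14, 19): d=(2,5) right/bottom  bias=-1
  edge (14, 19)→(4, 10): d=(-10,-9) top-left  bias=+0
    (4,6)@(9, 13): e=[4,13,15] → █
    (5,6)@(11, 13): e=[-4,3,33] → ·
    (4,7)@(9, 15): e=[20,17,-5] → ·
    (5,7)@(11, 15): e=[12,7,13] → █
    (6,7)@(13, 15): e=[4,-3,31] → ·
    (5,8)@(11, 17): e=[28,11,-7] → ·
    (6,8)@(13, 17): e=[20,1,11] → █
    (7,8)@(15, 17): e=[12,-9,29] → ·
    (6,9)@(13, 19): e=[36,5,-9] → ·
  covered (3 px):
    · · · · · · · · ·
    · · · · · · · · ·
    · · · · · · · · ·
    · · · · · · · · ·
    · · · · · · · · ·
    · · · · · · · · ·
    · · · · █ · · · ·
    · · · · · █ · · ·
    · · · · · · █ · ·
    · · · · · · · · ·
T1:
  2·area = 32
  edge (0, 12)→(8, 20): d=(8,8) right/bottom  bias=-1
  edge (8, 20)→(4, 20): d=(-4,0) right/bottom  bias=-1
  edge (4, 20)→(0, 12): d=(-4,-8) top-left  bias=+0
    (0,6)@(1, 13): e=[0,28,4] → ·  [on edge]
    (1,7)@(3, 15): e=[0,20,12] → ·  [on edge]
    (1,8)@(3, 17): e=[16,12,4] → █
    (2,8)@(5, 17): e=[0,12,20] → ·  [on edge]
    (1,9)@(3, 19): e=[32,4,-4] → ·
    (2,9)@(5, 19): e=[16,4,12] → █
    (3,9)@(7, 19): e=[0,4,28] → ·  [on edge]
  covered (2 px):
    · · · · · · · · ·
    · · · · · · · · ·
    · · · · · · · · ·
    · · · · · · · · ·
    · · · · · · · · ·
    · · · · · · · · ·
    · · · · · · · · ·
    · · · · · · · · ·
    · █ · · · · · · ·
    · · █ · · · · · ·

Z-buffer (winner per pixel, '.' = empty):
  . . . . . . . . .
  . . . . . . . . .
  . . . . . . . . .
  . . . . . . . . .
  . . . . . . . . .
  . . . . . . . . .
  . . . . 0 . . . .
  . . . . . 0 . . .
  . 1 . . . . 0 . .
  . . 1 . . . . . .

Result: 0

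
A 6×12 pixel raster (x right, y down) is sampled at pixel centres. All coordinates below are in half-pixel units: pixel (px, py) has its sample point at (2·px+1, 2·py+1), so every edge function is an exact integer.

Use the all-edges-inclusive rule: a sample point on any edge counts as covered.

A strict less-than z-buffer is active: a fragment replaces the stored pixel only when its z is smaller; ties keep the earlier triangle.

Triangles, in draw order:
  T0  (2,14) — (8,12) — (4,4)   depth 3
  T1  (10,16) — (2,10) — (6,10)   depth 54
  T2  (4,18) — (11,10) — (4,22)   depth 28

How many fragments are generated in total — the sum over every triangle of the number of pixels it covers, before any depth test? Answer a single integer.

T0:
  2·area = 56  (B↔C swapped to make it positive)
  edge (2, 14)→(4, 4): d=(2,-10) inclusive
  edge (4, 4)→(8, 12): d=(4,8) inclusive
  edge (8, 12)→(2, 14): d=(-6,2) inclusive
    (2,3)@(5, 7): e=[16,4,36] → X
    (3,3)@(7, 7): e=[36,-12,32] → .
    (1,4)@(3, 9): e=[0,28,28] → X  [on edge]
    (3,4)@(7, 9): e=[40,-4,20] → .
    (1,5)@(3, 11): e=[4,36,16] → X
    (3,5)@(7, 11): e=[44,4,8] → X
    (4,5)@(9, 11): e=[64,-12,4] → .
    (5,5)@(11, 11): e=[84,-28,0] → .  [on edge]
    (1,6)@(3, 13): e=[8,44,4] → X
    (2,6)@(5, 13): e=[28,28,0] → X  [on edge]
    (3,6)@(7, 13): e=[48,12,-4] → .
    (1,7)@(3, 15): e=[12,52,-8] → .
    (0,9)@(1, 19): e=[0,84,-28] → .  [on edge]
  covered (8 px):
    . . . . . .
    . . . . . .
    . . . . . .
    . . X . . .
    . X X . . .
    . X X X . .
    . X X . . .
    . . . . . .
    . . . . . .
    . . . . . .
    . . . . . .
    . . . . . .
T1:
  2·area = 24
  edge (10, 16)→(2, 10): d=(-8,-6) inclusive
  edge (2, 10)→(6, 10): d=(4,0) inclusive
  edge (6, 10)→(10, 16): d=(4,6) inclusive
    (2,5)@(5, 11): e=[10,4,10] → X
    (3,5)@(7, 11): e=[22,4,-2] → .
    (2,6)@(5, 13): e=[-6,12,18] → .
    (3,6)@(7, 13): e=[6,12,6] → X
    (4,6)@(9, 13): e=[18,12,-6] → .
    (3,7)@(7, 15): e=[-10,20,14] → .
    (4,7)@(9, 15): e=[2,20,2] → X
    (5,7)@(11, 15): e=[14,20,-10] → .
    (4,8)@(9, 17): e=[-14,28,10] → .
  covered (3 px):
    . . . . . .
    . . . . . .
    . . . . . .
    . . . . . .
    . . . . . .
    . . X . . .
    . . . X . .
    . . . . X .
    . . . . . .
    . . . . . .
    . . . . . .
    . . . . . .
T2:
  2·area = 28
  edge (4, 18)→(11, 10): d=(7,-8) inclusive
  edge (11, 10)→(4, 22): d=(-7,12) inclusive
  edge (4, 22)→(4, 18): d=(0,-4) inclusive
    (4,6)@(9, 13): e=[5,3,20] → X
    (5,6)@(11, 13): e=[21,-21,28] → .
    (3,7)@(7, 15): e=[3,13,12] → X
    (4,7)@(9, 15): e=[19,-11,20] → .
    (2,8)@(5, 17): e=[1,23,4] → X
    (3,8)@(7, 17): e=[17,-1,12] → .
    (2,9)@(5, 19): e=[15,9,4] → X
    (3,9)@(7, 19): e=[31,-15,12] → .
    (2,10)@(5, 21): e=[29,-5,4] → .
  covered (4 px):
    . . . . . .
    . . . . . .
    . . . . . .
    . . . . . .
    . . . . . .
    . . . . . .
    . . . . X .
    . . . X . .
    . . X . . .
    . . X . . .
    . . . . . .
    . . . . . .

Answer: 15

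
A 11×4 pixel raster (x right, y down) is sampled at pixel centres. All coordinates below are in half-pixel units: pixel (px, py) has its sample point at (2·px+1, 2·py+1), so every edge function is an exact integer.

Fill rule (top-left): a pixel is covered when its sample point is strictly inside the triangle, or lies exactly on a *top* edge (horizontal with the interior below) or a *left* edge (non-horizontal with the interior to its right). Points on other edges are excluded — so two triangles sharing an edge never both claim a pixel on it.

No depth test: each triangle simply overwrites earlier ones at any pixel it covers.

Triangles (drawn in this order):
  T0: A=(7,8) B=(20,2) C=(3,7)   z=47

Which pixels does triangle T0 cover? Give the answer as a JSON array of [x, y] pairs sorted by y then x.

T0:
  2·area = 37  (B↔C swapped to make it positive)
  edge (7, 8)→(3, 7): d=(-4,-1) top-left  bias=+0
  edge (3, 7)→(20, 2): d=(17,-5) top-left  bias=+0
  edge (20, 2)→(7, 8): d=(-13,6) right/bottom  bias=-1
    (8,1)@(17, 3): e=[30,2,5] → #
    (9,1)@(19, 3): e=[32,12,-7] → ·
    (5,2)@(11, 5): e=[16,6,15] → #
    (6,2)@(13, 5): e=[18,16,3] → #
    (7,2)@(15, 5): e=[20,26,-9] → ·
    (8,2)@(17, 5): e=[22,36,-21] → ·
    (1,3)@(3, 7): e=[0,0,37] → #  [on edge]
    (2,3)@(5, 7): e=[2,10,25] → #
    (3,3)@(7, 7): e=[4,20,13] → #
    (4,3)@(9, 7): e=[6,30,1] → #
    (5,3)@(11, 7): e=[8,40,-11] → ·
    (6,3)@(13, 7): e=[10,50,-23] → ·
  covered (7 px):
    · · · · · · · · · · ·
    · · · · · · · · # · ·
    · · · · · # # · · · ·
    · # # # # · · · · · ·

Final: [[8,1],[5,2],[6,2],[1,3],[2,3],[3,3],[4,3]]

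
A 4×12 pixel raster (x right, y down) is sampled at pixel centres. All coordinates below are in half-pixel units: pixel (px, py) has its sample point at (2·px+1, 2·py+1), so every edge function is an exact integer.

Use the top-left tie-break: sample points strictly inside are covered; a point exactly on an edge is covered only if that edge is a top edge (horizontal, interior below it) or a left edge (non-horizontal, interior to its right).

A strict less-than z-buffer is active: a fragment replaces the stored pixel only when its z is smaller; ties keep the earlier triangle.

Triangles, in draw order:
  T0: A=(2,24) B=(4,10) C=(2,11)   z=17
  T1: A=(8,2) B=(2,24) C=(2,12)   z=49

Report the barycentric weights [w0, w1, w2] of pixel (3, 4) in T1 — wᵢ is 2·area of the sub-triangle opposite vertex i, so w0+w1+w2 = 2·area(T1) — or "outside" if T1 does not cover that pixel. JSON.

T0:
  2·area = 26  (B↔C swapped to make it positive)
  edge (2, 24)→(2, 11): d=(0,-13) top-left  bias=+0
  edge (2, 11)→(4, 10): d=(2,-1) top-left  bias=+0
  edge (4, 10)→(2, 24): d=(-2,14) right/bottom  bias=-1
    (2,1)@(5, 3): e=[39,-13,0] → ·  [on edge]
    (1,5)@(3, 11): e=[13,1,12] → █
    (2,5)@(5, 11): e=[39,3,-16] → ·
    (1,6)@(3, 13): e=[13,5,8] → █
    (2,6)@(5, 13): e=[39,7,-20] → ·
    (1,7)@(3, 15): e=[13,9,4] → █
    (2,7)@(5, 15): e=[39,11,-24] → ·
    (1,8)@(3, 17): e=[13,13,0] → ·  [on edge]
  covered (3 px):
    · · · ·
    · · · ·
    · · · ·
    · · · ·
    · · · ·
    · █ · ·
    · █ · ·
    · █ · ·
    · · · ·
    · · · ·
    · · · ·
    · · · ·
T1:
  2·area = 72
  edge (8, 2)→(2, 24): d=(-6,22) right/bottom  bias=-1
  edge (2, 24)→(2, 12): d=(0,-12) top-left  bias=+0
  edge (2, 12)→(8, 2): d=(6,-10) top-left  bias=+0
    (3,2)@(7, 5): e=[4,60,8] → █
    (2,3)@(5, 7): e=[36,36,0] → █  [on edge]
    (3,3)@(7, 7): e=[-8,60,20] → ·
    (2,4)@(5, 9): e=[24,36,12] → █
    (3,4)@(7, 9): e=[-20,60,32] → ·
    (1,5)@(3, 11): e=[56,12,4] → █
    (3,5)@(7, 11): e=[-32,60,44] → ·
    (1,6)@(3, 13): e=[44,12,16] → █
    (2,6)@(5, 13): e=[0,36,36] → ·  [on edge]
    (1,7)@(3, 15): e=[32,12,28] → █
    (2,7)@(5, 15): e=[-12,36,48] → ·
    (1,8)@(3, 17): e=[20,12,40] → █
  covered (9 px):
    · · · ·
    · · · ·
    · · · █
    · · █ ·
    · · █ ·
    · █ █ ·
    · █ · ·
    · █ · ·
    · █ · ·
    · █ · ·
    · · · ·
    · · · ·

Answer: "outside"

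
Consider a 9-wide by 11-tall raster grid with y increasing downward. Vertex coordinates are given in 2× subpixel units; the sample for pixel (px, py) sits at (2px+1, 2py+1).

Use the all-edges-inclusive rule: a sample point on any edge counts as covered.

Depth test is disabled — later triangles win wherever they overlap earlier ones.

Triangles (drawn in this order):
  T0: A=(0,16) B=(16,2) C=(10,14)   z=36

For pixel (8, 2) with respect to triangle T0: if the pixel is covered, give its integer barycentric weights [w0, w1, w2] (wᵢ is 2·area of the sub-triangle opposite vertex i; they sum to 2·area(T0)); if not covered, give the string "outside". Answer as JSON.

T0:
  2·area = 108
  edge (0, 16)→(16, 2): d=(16,-14) inclusive
  edge (16, 2)→(10, 14): d=(-6,12) inclusive
  edge (10, 14)→(0, 16): d=(-10,2) inclusive
    (7,1)@(15, 3): e=[2,6,100] → █
    (8,1)@(17, 3): e=[30,-18,96] → ·
    (6,2)@(13, 5): e=[6,18,84] → █
    (7,2)@(15, 5): e=[34,-6,80] → ·
    (5,3)@(11, 7): e=[10,30,68] → █
    (7,3)@(15, 7): e=[66,-18,60] → ·
    (4,4)@(9, 9): e=[14,42,52] → █
    (6,4)@(13, 9): e=[70,-6,44] → ·
    (3,5)@(7, 11): e=[18,54,36] → █
    (6,5)@(13, 11): e=[102,-18,24] → ·
    (2,6)@(5, 13): e=[22,66,20] → █
    (5,6)@(11, 13): e=[106,-6,8] → ·
    (7,6)@(15, 13): e=[162,-54,0] → ·  [on edge]
    (2,7)@(5, 15): e=[54,54,0] → █  [on edge]
  covered (14 px):
    · · · · · · · · ·
    · · · · · · · █ ·
    · · · · · · █ · ·
    · · · · · █ █ · ·
    · · · · █ █ · · ·
    · · · █ █ █ · · ·
    · · █ █ █ · · · ·
    · █ █ · · · · · ·
    · · · · · · · · ·
    · · · · · · · · ·
    · · · · · · · · ·

Answer: "outside"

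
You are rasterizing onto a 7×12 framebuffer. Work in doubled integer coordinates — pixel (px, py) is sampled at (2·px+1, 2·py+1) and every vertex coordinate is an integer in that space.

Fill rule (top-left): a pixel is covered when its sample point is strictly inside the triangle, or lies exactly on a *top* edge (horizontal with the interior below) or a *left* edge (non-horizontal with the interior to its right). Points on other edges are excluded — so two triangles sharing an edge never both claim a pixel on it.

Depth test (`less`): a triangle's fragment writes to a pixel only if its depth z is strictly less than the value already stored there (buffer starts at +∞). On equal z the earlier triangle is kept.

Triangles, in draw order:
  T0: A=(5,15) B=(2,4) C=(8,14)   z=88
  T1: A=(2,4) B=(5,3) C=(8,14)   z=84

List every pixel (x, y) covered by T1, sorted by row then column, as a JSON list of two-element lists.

T0:
  2·area = 36
  edge (5, 15)→(2, 4): d=(-3,-11) top-left  bias=+0
  edge (2, 4)→(8, 14): d=(6,10) right/bottom  bias=-1
  edge (8, 14)→(5, 15): d=(-3,1) right/bottom  bias=-1
    (1,3)@(3, 7): e=[2,8,26] → X
    (2,3)@(5, 7): e=[24,-12,24] → .
    (1,4)@(3, 9): e=[-4,20,20] → .
    (2,4)@(5, 9): e=[18,0,18] → .  [on edge]
    (2,5)@(5, 11): e=[12,12,12] → X
    (3,5)@(7, 11): e=[34,-8,10] → .
    (2,6)@(5, 13): e=[6,24,6] → X
    (3,6)@(7, 13): e=[28,4,4] → X
    (4,6)@(9, 13): e=[50,-16,2] → .
    (5,6)@(11, 13): e=[72,-36,0] → .  [on edge]
    (2,7)@(5, 15): e=[0,36,0] → .  [on edge]
    (3,7)@(7, 15): e=[22,16,-2] → .
    (5,9)@(11, 19): e=[54,0,-18] → .  [on edge]
  covered (4 px):
    . . . . . . .
    . . . . . . .
    . . . . . . .
    . X . . . . .
    . . . . . . .
    . . X . . . .
    . . X X . . .
    . . . . . . .
    . . . . . . .
    . . . . . . .
    . . . . . . .
    . . . . . . .
T1:
  2·area = 36
  edge (2, 4)→(5, 3): d=(3,-1) top-left  bias=+0
  edge (5, 3)→(8, 14): d=(3,11) right/bottom  bias=-1
  edge (8, 14)→(2, 4): d=(-6,-10) top-left  bias=+0
    (5,0)@(11, 1): e=[0,-72,108] → .  [on edge]
    (2,1)@(5, 3): e=[0,0,36] → .  [on edge]
    (1,2)@(3, 5): e=[4,28,4] → X
    (2,2)@(5, 5): e=[6,6,24] → X
    (3,2)@(7, 5): e=[8,-16,44] → .
    (1,3)@(3, 7): e=[10,34,-8] → .
    (2,3)@(5, 7): e=[12,12,12] → X
    (3,3)@(7, 7): e=[14,-10,32] → .
    (2,4)@(5, 9): e=[18,18,0] → X  [on edge]
    (3,4)@(7, 9): e=[20,-4,20] → .
    (2,5)@(5, 11): e=[24,24,-12] → .
    (3,5)@(7, 11): e=[26,2,8] → X
    (5,9)@(11, 19): e=[54,-18,0] → .  [on edge]
  covered (5 px):
    . . . . . . .
    . . . . . . .
    . X X . . . .
    . . X . . . .
    . . X . . . .
    . . . X . . .
    . . . . . . .
    . . . . . . .
    . . . . . . .
    . . . . . . .
    . . . . . . .
    . . . . . . .

Answer: [[1,2],[2,2],[2,3],[2,4],[3,5]]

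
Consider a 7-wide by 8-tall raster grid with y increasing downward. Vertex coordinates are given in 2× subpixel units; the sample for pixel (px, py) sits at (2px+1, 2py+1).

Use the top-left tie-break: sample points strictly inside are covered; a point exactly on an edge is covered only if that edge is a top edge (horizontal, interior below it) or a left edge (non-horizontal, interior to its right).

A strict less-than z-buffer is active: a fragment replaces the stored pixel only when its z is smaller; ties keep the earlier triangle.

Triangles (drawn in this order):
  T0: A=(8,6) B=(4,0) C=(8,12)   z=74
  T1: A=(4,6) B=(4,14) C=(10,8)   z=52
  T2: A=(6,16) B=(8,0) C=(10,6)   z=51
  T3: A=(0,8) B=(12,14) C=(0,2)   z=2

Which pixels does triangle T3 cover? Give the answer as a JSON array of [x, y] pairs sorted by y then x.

T0:
  2·area = 24  (B↔C swapped to make it positive)
  edge (8, 6)→(8, 12): d=(0,6) right/bottom  bias=-1
  edge (8, 12)→(4, 0): d=(-4,-12) top-left  bias=+0
  edge (4, 0)→(8, 6): d=(4,6) right/bottom  bias=-1
    (2,1)@(5, 3): e=[18,0,6] → █  [on edge]
    (3,1)@(7, 3): e=[6,24,-6] → ·
    (2,2)@(5, 5): e=[18,-8,14] → ·
    (3,2)@(7, 5): e=[6,16,2] → █
    (4,2)@(9, 5): e=[-6,40,-10] → ·
    (3,3)@(7, 7): e=[6,8,10] → █
    (4,3)@(9, 7): e=[-6,32,-2] → ·
    (3,4)@(7, 9): e=[6,0,18] → █  [on edge]
    (4,4)@(9, 9): e=[-6,24,6] → ·
    (3,5)@(7, 11): e=[6,-8,26] → ·
    (4,7)@(9, 15): e=[-6,0,30] → ·  [on edge]
  covered (4 px):
    · · · · · · ·
    · · █ · · · ·
    · · · █ · · ·
    · · · █ · · ·
    · · · █ · · ·
    · · · · · · ·
    · · · · · · ·
    · · · · · · ·
T1:
  2·area = 48  (B↔C swapped to make it positive)
  edge (4, 6)→(10, 8): d=(6,2) right/bottom  bias=-1
  edge (10, 8)→(4, 14): d=(-6,6) right/bottom  bias=-1
  edge (4, 14)→(4, 6): d=(0,-8) top-left  bias=+0
    (0,2)@(1, 5): e=[0,72,-24] → ·  [on edge]
    (6,2)@(13, 5): e=[-24,0,72] → ·  [on edge]
    (2,3)@(5, 7): e=[4,36,8] → █
    (3,3)@(7, 7): e=[0,24,24] → ·  [on edge]
    (5,3)@(11, 7): e=[-8,0,56] → ·  [on edge]
    (2,4)@(5, 9): e=[16,24,8] → █
    (3,4)@(7, 9): e=[12,12,24] → █
    (4,4)@(9, 9): e=[8,0,40] → ·  [on edge]
    (6,4)@(13, 9): e=[0,-24,72] → ·  [on edge]
    (2,5)@(5, 11): e=[28,12,8] → █
    (3,5)@(7, 11): e=[24,0,24] → ·  [on edge]
    (2,6)@(5, 13): e=[40,0,8] → ·  [on edge]
    (1,7)@(3, 15): e=[56,0,-8] → ·  [on edge]
  covered (4 px):
    · · · · · · ·
    · · · · · · ·
    · · · · · · ·
    · · █ · · · ·
    · · █ █ · · ·
    · · █ · · · ·
    · · · · · · ·
    · · · · · · ·
T2:
  2·area = 44
  edge (6, 16)→(8, 0): d=(2,-16) top-left  bias=+0
  edge (8, 0)→(10, 6): d=(2,6) right/bottom  bias=-1
  edge (10, 6)→(6, 16): d=(-4,10) right/bottom  bias=-1
    (4,1)@(9, 3): e=[22,0,22] → ·  [on edge]
    (4,2)@(9, 5): e=[26,4,14] → █
    (5,2)@(11, 5): e=[58,-8,-6] → ·
    (4,3)@(9, 7): e=[30,8,6] → █
    (5,3)@(11, 7): e=[62,-4,-14] → ·
    (3,4)@(7, 9): e=[2,24,18] → █
    (4,4)@(9, 9): e=[34,12,-2] → ·
    (5,4)@(11, 9): e=[66,0,-22] → ·  [on edge]
    (3,5)@(7, 11): e=[6,28,10] → █
    (4,5)@(9, 11): e=[38,16,-10] → ·
    (3,6)@(7, 13): e=[10,32,2] → █
    (4,6)@(9, 13): e=[42,20,-18] → ·
    (6,7)@(13, 15): e=[110,0,-66] → ·  [on edge]
  covered (5 px):
    · · · · · · ·
    · · · · · · ·
    · · · · █ · ·
    · · · · █ · ·
    · · · █ · · ·
    · · · █ · · ·
    · · · █ · · ·
    · · · · · · ·
T3:
  2·area = 72  (B↔C swapped to make it positive)
  edge (0, 8)→(0, 2): d=(0,-6) top-left  bias=+0
  edge (0, 2)→(12, 14): d=(12,12) right/bottom  bias=-1
  edge (12, 14)→(0, 8): d=(-12,-6) top-left  bias=+0
    (0,1)@(1, 3): e=[6,0,66] → ·  [on edge]
    (0,2)@(1, 5): e=[6,24,42] → █
    (1,2)@(3, 5): e=[18,0,54] → ·  [on edge]
    (0,3)@(1, 7): e=[6,48,18] → █
    (1,3)@(3, 7): e=[18,24,30] → █
    (2,3)@(5, 7): e=[30,0,42] → ·  [on edge]
    (0,4)@(1, 9): e=[6,72,-6] → ·
    (1,4)@(3, 9): e=[18,48,6] → █
    (2,4)@(5, 9): e=[30,24,18] → █
    (3,4)@(7, 9): e=[42,0,30] → ·  [on edge]
    (1,5)@(3, 11): e=[18,72,-18] → ·
    (2,5)@(5, 11): e=[30,48,-6] → ·
    (4,5)@(9, 11): e=[54,0,18] → ·  [on edge]
    (5,6)@(11, 13): e=[66,0,6] → ·  [on edge]
    (6,7)@(13, 15): e=[78,0,-6] → ·  [on edge]
  covered (6 px):
    · · · · · · ·
    · · · · · · ·
    █ · · · · · ·
    █ █ · · · · ·
    · █ █ · · · ·
    · · · █ · · ·
    · · · · · · ·
    · · · · · · ·

Final: [[0,2],[0,3],[1,3],[1,4],[2,4],[3,5]]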